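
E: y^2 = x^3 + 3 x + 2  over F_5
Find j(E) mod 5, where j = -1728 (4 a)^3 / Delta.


Delta = -16(4 a^3 + 27 b^2) mod 5 = 4
-1728 * (4 a)^3 = -1728 * (4*3)^3 mod 5 = 1
j = 1 * 4^(-1) mod 5 = 4

j = 4 (mod 5)


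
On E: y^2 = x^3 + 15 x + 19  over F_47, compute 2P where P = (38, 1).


Doubling: s = (3 x1^2 + a) / (2 y1)
s = (3*38^2 + 15) / (2*1) mod 47 = 35
x3 = s^2 - 2 x1 mod 47 = 35^2 - 2*38 = 21
y3 = s (x1 - x3) - y1 mod 47 = 35 * (38 - 21) - 1 = 30

2P = (21, 30)


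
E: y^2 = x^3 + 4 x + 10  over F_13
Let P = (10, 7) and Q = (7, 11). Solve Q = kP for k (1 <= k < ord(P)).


Enumerate multiples of P until we hit Q = (7, 11):
  1P = (10, 7)
  2P = (5, 5)
  3P = (7, 2)
  4P = (6, 4)
  5P = (0, 7)
  6P = (3, 6)
  7P = (4, 5)
  8P = (2, 0)
  9P = (4, 8)
  10P = (3, 7)
  11P = (0, 6)
  12P = (6, 9)
  13P = (7, 11)
Match found at i = 13.

k = 13


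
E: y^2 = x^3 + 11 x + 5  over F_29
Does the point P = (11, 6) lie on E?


Check whether y^2 = x^3 + 11 x + 5 (mod 29) for (x, y) = (11, 6).
LHS: y^2 = 6^2 mod 29 = 7
RHS: x^3 + 11 x + 5 = 11^3 + 11*11 + 5 mod 29 = 7
LHS = RHS

Yes, on the curve


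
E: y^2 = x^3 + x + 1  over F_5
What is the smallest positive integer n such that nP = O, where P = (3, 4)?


Compute successive multiples of P until we hit O:
  1P = (3, 4)
  2P = (0, 4)
  3P = (2, 1)
  4P = (4, 3)
  5P = (4, 2)
  6P = (2, 4)
  7P = (0, 1)
  8P = (3, 1)
  ... (continuing to 9P)
  9P = O

ord(P) = 9


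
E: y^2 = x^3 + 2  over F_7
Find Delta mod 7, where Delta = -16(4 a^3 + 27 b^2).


4 a^3 + 27 b^2 = 4*0^3 + 27*2^2 = 0 + 108 = 108
Delta = -16 * (108) = -1728
Delta mod 7 = 1

Delta = 1 (mod 7)


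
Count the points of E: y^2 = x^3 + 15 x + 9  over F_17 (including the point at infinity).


For each x in F_17, count y with y^2 = x^3 + 15 x + 9 mod 17:
  x = 0: RHS = 9, y in [3, 14]  -> 2 point(s)
  x = 1: RHS = 8, y in [5, 12]  -> 2 point(s)
  x = 2: RHS = 13, y in [8, 9]  -> 2 point(s)
  x = 3: RHS = 13, y in [8, 9]  -> 2 point(s)
  x = 6: RHS = 9, y in [3, 14]  -> 2 point(s)
  x = 7: RHS = 15, y in [7, 10]  -> 2 point(s)
  x = 11: RHS = 9, y in [3, 14]  -> 2 point(s)
  x = 12: RHS = 13, y in [8, 9]  -> 2 point(s)
  x = 13: RHS = 4, y in [2, 15]  -> 2 point(s)
Affine points: 18. Add the point at infinity: total = 19.

#E(F_17) = 19


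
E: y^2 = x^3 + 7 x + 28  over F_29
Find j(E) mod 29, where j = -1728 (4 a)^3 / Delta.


Delta = -16(4 a^3 + 27 b^2) mod 29 = 4
-1728 * (4 a)^3 = -1728 * (4*7)^3 mod 29 = 17
j = 17 * 4^(-1) mod 29 = 26

j = 26 (mod 29)


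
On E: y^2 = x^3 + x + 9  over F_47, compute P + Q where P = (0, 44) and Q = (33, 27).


P != Q, so use the chord formula.
s = (y2 - y1) / (x2 - x1) = (30) / (33) mod 47 = 18
x3 = s^2 - x1 - x2 mod 47 = 18^2 - 0 - 33 = 9
y3 = s (x1 - x3) - y1 mod 47 = 18 * (0 - 9) - 44 = 29

P + Q = (9, 29)


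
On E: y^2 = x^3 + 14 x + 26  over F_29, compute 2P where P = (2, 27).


Doubling: s = (3 x1^2 + a) / (2 y1)
s = (3*2^2 + 14) / (2*27) mod 29 = 8
x3 = s^2 - 2 x1 mod 29 = 8^2 - 2*2 = 2
y3 = s (x1 - x3) - y1 mod 29 = 8 * (2 - 2) - 27 = 2

2P = (2, 2)


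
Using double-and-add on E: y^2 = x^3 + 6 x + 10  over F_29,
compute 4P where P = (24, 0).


k = 4 = 100_2 (binary, LSB first: 001)
Double-and-add from P = (24, 0):
  bit 0 = 0: acc unchanged = O
  bit 1 = 0: acc unchanged = O
  bit 2 = 1: acc = O + O = O

4P = O


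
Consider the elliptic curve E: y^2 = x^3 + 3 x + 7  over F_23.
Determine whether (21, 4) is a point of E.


Check whether y^2 = x^3 + 3 x + 7 (mod 23) for (x, y) = (21, 4).
LHS: y^2 = 4^2 mod 23 = 16
RHS: x^3 + 3 x + 7 = 21^3 + 3*21 + 7 mod 23 = 16
LHS = RHS

Yes, on the curve


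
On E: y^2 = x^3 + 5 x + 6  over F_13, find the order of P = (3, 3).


Compute successive multiples of P until we hit O:
  1P = (3, 3)
  2P = (8, 5)
  3P = (11, 12)
  4P = (9, 0)
  5P = (11, 1)
  6P = (8, 8)
  7P = (3, 10)
  8P = O

ord(P) = 8


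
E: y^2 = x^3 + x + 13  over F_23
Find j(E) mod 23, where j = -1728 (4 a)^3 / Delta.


Delta = -16(4 a^3 + 27 b^2) mod 23 = 22
-1728 * (4 a)^3 = -1728 * (4*1)^3 mod 23 = 15
j = 15 * 22^(-1) mod 23 = 8

j = 8 (mod 23)


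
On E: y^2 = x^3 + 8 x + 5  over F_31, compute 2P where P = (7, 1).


Doubling: s = (3 x1^2 + a) / (2 y1)
s = (3*7^2 + 8) / (2*1) mod 31 = 0
x3 = s^2 - 2 x1 mod 31 = 0^2 - 2*7 = 17
y3 = s (x1 - x3) - y1 mod 31 = 0 * (7 - 17) - 1 = 30

2P = (17, 30)


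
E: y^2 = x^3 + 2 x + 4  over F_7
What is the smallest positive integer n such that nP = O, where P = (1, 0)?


Compute successive multiples of P until we hit O:
  1P = (1, 0)
  2P = O

ord(P) = 2


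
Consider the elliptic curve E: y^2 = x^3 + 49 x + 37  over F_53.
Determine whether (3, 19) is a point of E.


Check whether y^2 = x^3 + 49 x + 37 (mod 53) for (x, y) = (3, 19).
LHS: y^2 = 19^2 mod 53 = 43
RHS: x^3 + 49 x + 37 = 3^3 + 49*3 + 37 mod 53 = 52
LHS != RHS

No, not on the curve


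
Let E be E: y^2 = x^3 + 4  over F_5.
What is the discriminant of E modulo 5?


4 a^3 + 27 b^2 = 4*0^3 + 27*4^2 = 0 + 432 = 432
Delta = -16 * (432) = -6912
Delta mod 5 = 3

Delta = 3 (mod 5)


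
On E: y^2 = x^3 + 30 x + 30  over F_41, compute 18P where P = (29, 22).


k = 18 = 10010_2 (binary, LSB first: 01001)
Double-and-add from P = (29, 22):
  bit 0 = 0: acc unchanged = O
  bit 1 = 1: acc = O + (1, 26) = (1, 26)
  bit 2 = 0: acc unchanged = (1, 26)
  bit 3 = 0: acc unchanged = (1, 26)
  bit 4 = 1: acc = (1, 26) + (40, 9) = (21, 9)

18P = (21, 9)


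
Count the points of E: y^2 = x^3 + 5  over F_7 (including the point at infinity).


For each x in F_7, count y with y^2 = x^3 + 0 x + 5 mod 7:
  x = 3: RHS = 4, y in [2, 5]  -> 2 point(s)
  x = 5: RHS = 4, y in [2, 5]  -> 2 point(s)
  x = 6: RHS = 4, y in [2, 5]  -> 2 point(s)
Affine points: 6. Add the point at infinity: total = 7.

#E(F_7) = 7


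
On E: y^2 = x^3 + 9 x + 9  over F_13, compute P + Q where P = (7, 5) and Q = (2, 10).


P != Q, so use the chord formula.
s = (y2 - y1) / (x2 - x1) = (5) / (8) mod 13 = 12
x3 = s^2 - x1 - x2 mod 13 = 12^2 - 7 - 2 = 5
y3 = s (x1 - x3) - y1 mod 13 = 12 * (7 - 5) - 5 = 6

P + Q = (5, 6)


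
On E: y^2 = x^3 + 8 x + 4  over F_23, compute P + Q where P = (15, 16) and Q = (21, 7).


P != Q, so use the chord formula.
s = (y2 - y1) / (x2 - x1) = (14) / (6) mod 23 = 10
x3 = s^2 - x1 - x2 mod 23 = 10^2 - 15 - 21 = 18
y3 = s (x1 - x3) - y1 mod 23 = 10 * (15 - 18) - 16 = 0

P + Q = (18, 0)


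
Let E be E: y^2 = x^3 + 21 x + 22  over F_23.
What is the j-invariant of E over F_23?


Delta = -16(4 a^3 + 27 b^2) mod 23 = 11
-1728 * (4 a)^3 = -1728 * (4*21)^3 mod 23 = 18
j = 18 * 11^(-1) mod 23 = 10

j = 10 (mod 23)


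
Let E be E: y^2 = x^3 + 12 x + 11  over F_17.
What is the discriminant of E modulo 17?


4 a^3 + 27 b^2 = 4*12^3 + 27*11^2 = 6912 + 3267 = 10179
Delta = -16 * (10179) = -162864
Delta mod 17 = 13

Delta = 13 (mod 17)


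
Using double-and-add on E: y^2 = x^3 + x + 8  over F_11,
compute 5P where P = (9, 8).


k = 5 = 101_2 (binary, LSB first: 101)
Double-and-add from P = (9, 8):
  bit 0 = 1: acc = O + (9, 8) = (9, 8)
  bit 1 = 0: acc unchanged = (9, 8)
  bit 2 = 1: acc = (9, 8) + (9, 8) = (9, 3)

5P = (9, 3)


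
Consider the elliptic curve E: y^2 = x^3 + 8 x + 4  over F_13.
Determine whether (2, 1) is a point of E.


Check whether y^2 = x^3 + 8 x + 4 (mod 13) for (x, y) = (2, 1).
LHS: y^2 = 1^2 mod 13 = 1
RHS: x^3 + 8 x + 4 = 2^3 + 8*2 + 4 mod 13 = 2
LHS != RHS

No, not on the curve


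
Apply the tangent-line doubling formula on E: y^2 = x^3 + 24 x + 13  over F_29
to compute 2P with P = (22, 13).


Doubling: s = (3 x1^2 + a) / (2 y1)
s = (3*22^2 + 24) / (2*13) mod 29 = 1
x3 = s^2 - 2 x1 mod 29 = 1^2 - 2*22 = 15
y3 = s (x1 - x3) - y1 mod 29 = 1 * (22 - 15) - 13 = 23

2P = (15, 23)


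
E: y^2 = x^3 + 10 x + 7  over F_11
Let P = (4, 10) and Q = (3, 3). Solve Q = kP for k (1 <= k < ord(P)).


Enumerate multiples of P until we hit Q = (3, 3):
  1P = (4, 10)
  2P = (8, 7)
  3P = (3, 3)
Match found at i = 3.

k = 3


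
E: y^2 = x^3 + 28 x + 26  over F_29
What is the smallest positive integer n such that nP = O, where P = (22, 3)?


Compute successive multiples of P until we hit O:
  1P = (22, 3)
  2P = (10, 28)
  3P = (10, 1)
  4P = (22, 26)
  5P = O

ord(P) = 5


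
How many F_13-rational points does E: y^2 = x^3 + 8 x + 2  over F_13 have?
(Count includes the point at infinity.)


For each x in F_13, count y with y^2 = x^3 + 8 x + 2 mod 13:
  x = 2: RHS = 0, y in [0]  -> 1 point(s)
  x = 3: RHS = 1, y in [1, 12]  -> 2 point(s)
  x = 9: RHS = 10, y in [6, 7]  -> 2 point(s)
  x = 10: RHS = 3, y in [4, 9]  -> 2 point(s)
  x = 11: RHS = 4, y in [2, 11]  -> 2 point(s)
Affine points: 9. Add the point at infinity: total = 10.

#E(F_13) = 10


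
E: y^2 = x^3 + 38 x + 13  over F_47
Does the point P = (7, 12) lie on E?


Check whether y^2 = x^3 + 38 x + 13 (mod 47) for (x, y) = (7, 12).
LHS: y^2 = 12^2 mod 47 = 3
RHS: x^3 + 38 x + 13 = 7^3 + 38*7 + 13 mod 47 = 11
LHS != RHS

No, not on the curve


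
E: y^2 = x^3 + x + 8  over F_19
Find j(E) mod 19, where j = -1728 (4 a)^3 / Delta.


Delta = -16(4 a^3 + 27 b^2) mod 19 = 9
-1728 * (4 a)^3 = -1728 * (4*1)^3 mod 19 = 7
j = 7 * 9^(-1) mod 19 = 5

j = 5 (mod 19)


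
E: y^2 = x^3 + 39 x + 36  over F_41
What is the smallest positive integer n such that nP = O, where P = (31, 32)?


Compute successive multiples of P until we hit O:
  1P = (31, 32)
  2P = (0, 6)
  3P = (2, 32)
  4P = (8, 9)
  5P = (3, 37)
  6P = (12, 10)
  7P = (40, 18)
  8P = (20, 1)
  ... (continuing to 54P)
  54P = O

ord(P) = 54


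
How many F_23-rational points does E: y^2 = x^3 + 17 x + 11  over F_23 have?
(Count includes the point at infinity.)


For each x in F_23, count y with y^2 = x^3 + 17 x + 11 mod 23:
  x = 1: RHS = 6, y in [11, 12]  -> 2 point(s)
  x = 7: RHS = 13, y in [6, 17]  -> 2 point(s)
  x = 10: RHS = 8, y in [10, 13]  -> 2 point(s)
  x = 14: RHS = 3, y in [7, 16]  -> 2 point(s)
  x = 16: RHS = 9, y in [3, 20]  -> 2 point(s)
  x = 18: RHS = 8, y in [10, 13]  -> 2 point(s)
  x = 20: RHS = 2, y in [5, 18]  -> 2 point(s)
  x = 22: RHS = 16, y in [4, 19]  -> 2 point(s)
Affine points: 16. Add the point at infinity: total = 17.

#E(F_23) = 17


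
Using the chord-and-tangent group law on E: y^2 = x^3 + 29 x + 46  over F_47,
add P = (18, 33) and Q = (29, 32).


P != Q, so use the chord formula.
s = (y2 - y1) / (x2 - x1) = (46) / (11) mod 47 = 17
x3 = s^2 - x1 - x2 mod 47 = 17^2 - 18 - 29 = 7
y3 = s (x1 - x3) - y1 mod 47 = 17 * (18 - 7) - 33 = 13

P + Q = (7, 13)


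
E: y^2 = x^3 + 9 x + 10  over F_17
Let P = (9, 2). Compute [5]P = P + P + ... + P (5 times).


k = 5 = 101_2 (binary, LSB first: 101)
Double-and-add from P = (9, 2):
  bit 0 = 1: acc = O + (9, 2) = (9, 2)
  bit 1 = 0: acc unchanged = (9, 2)
  bit 2 = 1: acc = (9, 2) + (7, 12) = (9, 15)

5P = (9, 15)


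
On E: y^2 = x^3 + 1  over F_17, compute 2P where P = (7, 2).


Doubling: s = (3 x1^2 + a) / (2 y1)
s = (3*7^2 + 0) / (2*2) mod 17 = 7
x3 = s^2 - 2 x1 mod 17 = 7^2 - 2*7 = 1
y3 = s (x1 - x3) - y1 mod 17 = 7 * (7 - 1) - 2 = 6

2P = (1, 6)


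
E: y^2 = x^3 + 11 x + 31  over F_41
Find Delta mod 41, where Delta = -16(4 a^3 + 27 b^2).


4 a^3 + 27 b^2 = 4*11^3 + 27*31^2 = 5324 + 25947 = 31271
Delta = -16 * (31271) = -500336
Delta mod 41 = 28

Delta = 28 (mod 41)


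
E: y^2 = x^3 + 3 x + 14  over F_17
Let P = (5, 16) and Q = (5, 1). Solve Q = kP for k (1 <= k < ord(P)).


Enumerate multiples of P until we hit Q = (5, 1):
  1P = (5, 16)
  2P = (15, 0)
  3P = (5, 1)
Match found at i = 3.

k = 3


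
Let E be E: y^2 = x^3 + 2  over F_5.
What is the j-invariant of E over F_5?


Delta = -16(4 a^3 + 27 b^2) mod 5 = 2
-1728 * (4 a)^3 = -1728 * (4*0)^3 mod 5 = 0
j = 0 * 2^(-1) mod 5 = 0

j = 0 (mod 5)


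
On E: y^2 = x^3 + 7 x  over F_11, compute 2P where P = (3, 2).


k = 2 = 10_2 (binary, LSB first: 01)
Double-and-add from P = (3, 2):
  bit 0 = 0: acc unchanged = O
  bit 1 = 1: acc = O + (3, 9) = (3, 9)

2P = (3, 9)


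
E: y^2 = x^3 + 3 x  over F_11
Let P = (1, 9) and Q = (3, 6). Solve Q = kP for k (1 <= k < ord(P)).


Enumerate multiples of P until we hit Q = (3, 6):
  1P = (1, 9)
  2P = (3, 5)
  3P = (0, 0)
  4P = (3, 6)
Match found at i = 4.

k = 4


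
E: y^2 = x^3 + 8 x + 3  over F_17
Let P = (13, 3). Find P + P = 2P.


Doubling: s = (3 x1^2 + a) / (2 y1)
s = (3*13^2 + 8) / (2*3) mod 17 = 15
x3 = s^2 - 2 x1 mod 17 = 15^2 - 2*13 = 12
y3 = s (x1 - x3) - y1 mod 17 = 15 * (13 - 12) - 3 = 12

2P = (12, 12)


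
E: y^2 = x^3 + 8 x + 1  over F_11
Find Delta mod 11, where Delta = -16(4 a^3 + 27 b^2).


4 a^3 + 27 b^2 = 4*8^3 + 27*1^2 = 2048 + 27 = 2075
Delta = -16 * (2075) = -33200
Delta mod 11 = 9

Delta = 9 (mod 11)


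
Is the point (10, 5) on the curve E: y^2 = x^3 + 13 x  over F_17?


Check whether y^2 = x^3 + 13 x + 0 (mod 17) for (x, y) = (10, 5).
LHS: y^2 = 5^2 mod 17 = 8
RHS: x^3 + 13 x + 0 = 10^3 + 13*10 + 0 mod 17 = 8
LHS = RHS

Yes, on the curve


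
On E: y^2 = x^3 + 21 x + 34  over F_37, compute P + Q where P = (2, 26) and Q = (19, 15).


P != Q, so use the chord formula.
s = (y2 - y1) / (x2 - x1) = (26) / (17) mod 37 = 32
x3 = s^2 - x1 - x2 mod 37 = 32^2 - 2 - 19 = 4
y3 = s (x1 - x3) - y1 mod 37 = 32 * (2 - 4) - 26 = 21

P + Q = (4, 21)


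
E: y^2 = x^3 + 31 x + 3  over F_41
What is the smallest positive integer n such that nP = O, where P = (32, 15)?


Compute successive multiples of P until we hit O:
  1P = (32, 15)
  2P = (36, 25)
  3P = (10, 40)
  4P = (8, 36)
  5P = (37, 15)
  6P = (13, 26)
  7P = (27, 8)
  8P = (2, 27)
  ... (continuing to 30P)
  30P = O

ord(P) = 30


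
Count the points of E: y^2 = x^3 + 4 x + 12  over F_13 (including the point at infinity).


For each x in F_13, count y with y^2 = x^3 + 4 x + 12 mod 13:
  x = 0: RHS = 12, y in [5, 8]  -> 2 point(s)
  x = 1: RHS = 4, y in [2, 11]  -> 2 point(s)
  x = 3: RHS = 12, y in [5, 8]  -> 2 point(s)
  x = 4: RHS = 1, y in [1, 12]  -> 2 point(s)
  x = 5: RHS = 1, y in [1, 12]  -> 2 point(s)
  x = 8: RHS = 10, y in [6, 7]  -> 2 point(s)
  x = 9: RHS = 10, y in [6, 7]  -> 2 point(s)
  x = 10: RHS = 12, y in [5, 8]  -> 2 point(s)
  x = 11: RHS = 9, y in [3, 10]  -> 2 point(s)
Affine points: 18. Add the point at infinity: total = 19.

#E(F_13) = 19


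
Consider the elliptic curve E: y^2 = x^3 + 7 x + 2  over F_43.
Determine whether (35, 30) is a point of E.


Check whether y^2 = x^3 + 7 x + 2 (mod 43) for (x, y) = (35, 30).
LHS: y^2 = 30^2 mod 43 = 40
RHS: x^3 + 7 x + 2 = 35^3 + 7*35 + 2 mod 43 = 36
LHS != RHS

No, not on the curve


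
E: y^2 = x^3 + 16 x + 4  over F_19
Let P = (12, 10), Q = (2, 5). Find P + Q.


P != Q, so use the chord formula.
s = (y2 - y1) / (x2 - x1) = (14) / (9) mod 19 = 10
x3 = s^2 - x1 - x2 mod 19 = 10^2 - 12 - 2 = 10
y3 = s (x1 - x3) - y1 mod 19 = 10 * (12 - 10) - 10 = 10

P + Q = (10, 10)


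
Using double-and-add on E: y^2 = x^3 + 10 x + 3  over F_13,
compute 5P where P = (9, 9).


k = 5 = 101_2 (binary, LSB first: 101)
Double-and-add from P = (9, 9):
  bit 0 = 1: acc = O + (9, 9) = (9, 9)
  bit 1 = 0: acc unchanged = (9, 9)
  bit 2 = 1: acc = (9, 9) + (8, 7) = (0, 9)

5P = (0, 9)


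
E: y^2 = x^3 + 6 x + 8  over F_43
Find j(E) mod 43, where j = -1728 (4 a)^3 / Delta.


Delta = -16(4 a^3 + 27 b^2) mod 43 = 23
-1728 * (4 a)^3 = -1728 * (4*6)^3 mod 43 = 4
j = 4 * 23^(-1) mod 43 = 17

j = 17 (mod 43)


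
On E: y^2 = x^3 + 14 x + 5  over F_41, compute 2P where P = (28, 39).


Doubling: s = (3 x1^2 + a) / (2 y1)
s = (3*28^2 + 14) / (2*39) mod 41 = 3
x3 = s^2 - 2 x1 mod 41 = 3^2 - 2*28 = 35
y3 = s (x1 - x3) - y1 mod 41 = 3 * (28 - 35) - 39 = 22

2P = (35, 22)


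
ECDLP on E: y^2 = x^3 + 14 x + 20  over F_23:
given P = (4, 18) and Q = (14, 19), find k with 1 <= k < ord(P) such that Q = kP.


Enumerate multiples of P until we hit Q = (14, 19):
  1P = (4, 18)
  2P = (1, 14)
  3P = (7, 1)
  4P = (16, 4)
  5P = (5, 10)
  6P = (9, 22)
  7P = (18, 3)
  8P = (14, 19)
Match found at i = 8.

k = 8


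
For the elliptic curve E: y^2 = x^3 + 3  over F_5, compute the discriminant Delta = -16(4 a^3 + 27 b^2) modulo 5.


4 a^3 + 27 b^2 = 4*0^3 + 27*3^2 = 0 + 243 = 243
Delta = -16 * (243) = -3888
Delta mod 5 = 2

Delta = 2 (mod 5)


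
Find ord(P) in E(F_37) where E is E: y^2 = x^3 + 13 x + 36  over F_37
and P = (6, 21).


Compute successive multiples of P until we hit O:
  1P = (6, 21)
  2P = (29, 7)
  3P = (3, 19)
  4P = (12, 12)
  5P = (12, 25)
  6P = (3, 18)
  7P = (29, 30)
  8P = (6, 16)
  ... (continuing to 9P)
  9P = O

ord(P) = 9


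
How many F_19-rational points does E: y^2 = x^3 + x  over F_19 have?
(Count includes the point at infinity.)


For each x in F_19, count y with y^2 = x^3 + 1 x + 0 mod 19:
  x = 0: RHS = 0, y in [0]  -> 1 point(s)
  x = 3: RHS = 11, y in [7, 12]  -> 2 point(s)
  x = 4: RHS = 11, y in [7, 12]  -> 2 point(s)
  x = 5: RHS = 16, y in [4, 15]  -> 2 point(s)
  x = 8: RHS = 7, y in [8, 11]  -> 2 point(s)
  x = 9: RHS = 16, y in [4, 15]  -> 2 point(s)
  x = 12: RHS = 11, y in [7, 12]  -> 2 point(s)
  x = 13: RHS = 6, y in [5, 14]  -> 2 point(s)
  x = 17: RHS = 9, y in [3, 16]  -> 2 point(s)
  x = 18: RHS = 17, y in [6, 13]  -> 2 point(s)
Affine points: 19. Add the point at infinity: total = 20.

#E(F_19) = 20


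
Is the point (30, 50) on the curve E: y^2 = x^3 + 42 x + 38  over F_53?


Check whether y^2 = x^3 + 42 x + 38 (mod 53) for (x, y) = (30, 50).
LHS: y^2 = 50^2 mod 53 = 9
RHS: x^3 + 42 x + 38 = 30^3 + 42*30 + 38 mod 53 = 49
LHS != RHS

No, not on the curve


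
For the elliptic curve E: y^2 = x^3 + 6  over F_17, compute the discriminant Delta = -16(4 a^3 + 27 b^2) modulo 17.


4 a^3 + 27 b^2 = 4*0^3 + 27*6^2 = 0 + 972 = 972
Delta = -16 * (972) = -15552
Delta mod 17 = 3

Delta = 3 (mod 17)


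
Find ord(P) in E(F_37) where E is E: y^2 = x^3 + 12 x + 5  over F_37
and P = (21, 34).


Compute successive multiples of P until we hit O:
  1P = (21, 34)
  2P = (23, 4)
  3P = (33, 35)
  4P = (29, 27)
  5P = (8, 24)
  6P = (11, 5)
  7P = (16, 36)
  8P = (12, 29)
  ... (continuing to 34P)
  34P = O

ord(P) = 34


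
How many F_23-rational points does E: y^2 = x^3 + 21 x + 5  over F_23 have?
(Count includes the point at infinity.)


For each x in F_23, count y with y^2 = x^3 + 21 x + 5 mod 23:
  x = 1: RHS = 4, y in [2, 21]  -> 2 point(s)
  x = 2: RHS = 9, y in [3, 20]  -> 2 point(s)
  x = 3: RHS = 3, y in [7, 16]  -> 2 point(s)
  x = 6: RHS = 2, y in [5, 18]  -> 2 point(s)
  x = 7: RHS = 12, y in [9, 14]  -> 2 point(s)
  x = 8: RHS = 18, y in [8, 15]  -> 2 point(s)
  x = 9: RHS = 3, y in [7, 16]  -> 2 point(s)
  x = 11: RHS = 3, y in [7, 16]  -> 2 point(s)
  x = 17: RHS = 8, y in [10, 13]  -> 2 point(s)
  x = 19: RHS = 18, y in [8, 15]  -> 2 point(s)
  x = 21: RHS = 1, y in [1, 22]  -> 2 point(s)
  x = 22: RHS = 6, y in [11, 12]  -> 2 point(s)
Affine points: 24. Add the point at infinity: total = 25.

#E(F_23) = 25


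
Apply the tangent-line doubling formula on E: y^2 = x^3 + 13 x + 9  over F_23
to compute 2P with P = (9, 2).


Doubling: s = (3 x1^2 + a) / (2 y1)
s = (3*9^2 + 13) / (2*2) mod 23 = 18
x3 = s^2 - 2 x1 mod 23 = 18^2 - 2*9 = 7
y3 = s (x1 - x3) - y1 mod 23 = 18 * (9 - 7) - 2 = 11

2P = (7, 11)


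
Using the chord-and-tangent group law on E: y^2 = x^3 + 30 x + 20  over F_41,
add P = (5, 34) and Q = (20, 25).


P != Q, so use the chord formula.
s = (y2 - y1) / (x2 - x1) = (32) / (15) mod 41 = 24
x3 = s^2 - x1 - x2 mod 41 = 24^2 - 5 - 20 = 18
y3 = s (x1 - x3) - y1 mod 41 = 24 * (5 - 18) - 34 = 23

P + Q = (18, 23)


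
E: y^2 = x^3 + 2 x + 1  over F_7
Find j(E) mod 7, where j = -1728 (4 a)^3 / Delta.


Delta = -16(4 a^3 + 27 b^2) mod 7 = 1
-1728 * (4 a)^3 = -1728 * (4*2)^3 mod 7 = 1
j = 1 * 1^(-1) mod 7 = 1

j = 1 (mod 7)


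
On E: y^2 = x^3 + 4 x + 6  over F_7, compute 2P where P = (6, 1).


k = 2 = 10_2 (binary, LSB first: 01)
Double-and-add from P = (6, 1):
  bit 0 = 0: acc unchanged = O
  bit 1 = 1: acc = O + (2, 6) = (2, 6)

2P = (2, 6)


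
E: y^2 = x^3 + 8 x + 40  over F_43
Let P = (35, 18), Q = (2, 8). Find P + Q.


P != Q, so use the chord formula.
s = (y2 - y1) / (x2 - x1) = (33) / (10) mod 43 = 42
x3 = s^2 - x1 - x2 mod 43 = 42^2 - 35 - 2 = 7
y3 = s (x1 - x3) - y1 mod 43 = 42 * (35 - 7) - 18 = 40

P + Q = (7, 40)


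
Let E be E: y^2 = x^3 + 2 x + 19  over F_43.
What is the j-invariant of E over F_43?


Delta = -16(4 a^3 + 27 b^2) mod 43 = 13
-1728 * (4 a)^3 = -1728 * (4*2)^3 mod 43 = 32
j = 32 * 13^(-1) mod 43 = 19

j = 19 (mod 43)


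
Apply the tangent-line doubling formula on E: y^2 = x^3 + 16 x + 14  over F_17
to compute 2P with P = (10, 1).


Doubling: s = (3 x1^2 + a) / (2 y1)
s = (3*10^2 + 16) / (2*1) mod 17 = 5
x3 = s^2 - 2 x1 mod 17 = 5^2 - 2*10 = 5
y3 = s (x1 - x3) - y1 mod 17 = 5 * (10 - 5) - 1 = 7

2P = (5, 7)


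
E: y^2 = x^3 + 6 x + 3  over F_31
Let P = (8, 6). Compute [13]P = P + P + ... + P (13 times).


k = 13 = 1101_2 (binary, LSB first: 1011)
Double-and-add from P = (8, 6):
  bit 0 = 1: acc = O + (8, 6) = (8, 6)
  bit 1 = 0: acc unchanged = (8, 6)
  bit 2 = 1: acc = (8, 6) + (6, 21) = (19, 30)
  bit 3 = 1: acc = (19, 30) + (27, 15) = (20, 30)

13P = (20, 30)


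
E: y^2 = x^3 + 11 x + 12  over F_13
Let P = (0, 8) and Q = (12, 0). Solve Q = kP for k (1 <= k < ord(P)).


Enumerate multiples of P until we hit Q = (12, 0):
  1P = (0, 8)
  2P = (12, 0)
Match found at i = 2.

k = 2


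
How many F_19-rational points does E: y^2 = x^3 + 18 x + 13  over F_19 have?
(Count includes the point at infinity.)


For each x in F_19, count y with y^2 = x^3 + 18 x + 13 mod 19:
  x = 2: RHS = 0, y in [0]  -> 1 point(s)
  x = 4: RHS = 16, y in [4, 15]  -> 2 point(s)
  x = 5: RHS = 0, y in [0]  -> 1 point(s)
  x = 7: RHS = 7, y in [8, 11]  -> 2 point(s)
  x = 8: RHS = 4, y in [2, 17]  -> 2 point(s)
  x = 9: RHS = 11, y in [7, 12]  -> 2 point(s)
  x = 12: RHS = 0, y in [0]  -> 1 point(s)
  x = 14: RHS = 7, y in [8, 11]  -> 2 point(s)
  x = 17: RHS = 7, y in [8, 11]  -> 2 point(s)
Affine points: 15. Add the point at infinity: total = 16.

#E(F_19) = 16


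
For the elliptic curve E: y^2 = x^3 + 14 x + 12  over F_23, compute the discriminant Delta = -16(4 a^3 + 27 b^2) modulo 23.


4 a^3 + 27 b^2 = 4*14^3 + 27*12^2 = 10976 + 3888 = 14864
Delta = -16 * (14864) = -237824
Delta mod 23 = 19

Delta = 19 (mod 23)


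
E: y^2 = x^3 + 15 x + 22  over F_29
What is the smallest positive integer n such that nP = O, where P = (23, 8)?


Compute successive multiples of P until we hit O:
  1P = (23, 8)
  2P = (8, 4)
  3P = (4, 28)
  4P = (6, 26)
  5P = (24, 5)
  6P = (20, 12)
  7P = (20, 17)
  8P = (24, 24)
  ... (continuing to 13P)
  13P = O

ord(P) = 13


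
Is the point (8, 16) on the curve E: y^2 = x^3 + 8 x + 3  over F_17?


Check whether y^2 = x^3 + 8 x + 3 (mod 17) for (x, y) = (8, 16).
LHS: y^2 = 16^2 mod 17 = 1
RHS: x^3 + 8 x + 3 = 8^3 + 8*8 + 3 mod 17 = 1
LHS = RHS

Yes, on the curve


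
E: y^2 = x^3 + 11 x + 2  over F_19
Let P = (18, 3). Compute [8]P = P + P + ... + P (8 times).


k = 8 = 1000_2 (binary, LSB first: 0001)
Double-and-add from P = (18, 3):
  bit 0 = 0: acc unchanged = O
  bit 1 = 0: acc unchanged = O
  bit 2 = 0: acc unchanged = O
  bit 3 = 1: acc = O + (18, 16) = (18, 16)

8P = (18, 16)


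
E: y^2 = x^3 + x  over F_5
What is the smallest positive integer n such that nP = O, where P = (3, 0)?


Compute successive multiples of P until we hit O:
  1P = (3, 0)
  2P = O

ord(P) = 2


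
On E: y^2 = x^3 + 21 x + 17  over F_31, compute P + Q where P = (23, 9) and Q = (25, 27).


P != Q, so use the chord formula.
s = (y2 - y1) / (x2 - x1) = (18) / (2) mod 31 = 9
x3 = s^2 - x1 - x2 mod 31 = 9^2 - 23 - 25 = 2
y3 = s (x1 - x3) - y1 mod 31 = 9 * (23 - 2) - 9 = 25

P + Q = (2, 25)


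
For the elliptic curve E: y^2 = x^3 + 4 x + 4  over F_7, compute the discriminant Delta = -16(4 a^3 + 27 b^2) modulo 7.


4 a^3 + 27 b^2 = 4*4^3 + 27*4^2 = 256 + 432 = 688
Delta = -16 * (688) = -11008
Delta mod 7 = 3

Delta = 3 (mod 7)


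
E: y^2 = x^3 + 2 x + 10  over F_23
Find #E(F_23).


For each x in F_23, count y with y^2 = x^3 + 2 x + 10 mod 23:
  x = 1: RHS = 13, y in [6, 17]  -> 2 point(s)
  x = 4: RHS = 13, y in [6, 17]  -> 2 point(s)
  x = 6: RHS = 8, y in [10, 13]  -> 2 point(s)
  x = 8: RHS = 9, y in [3, 20]  -> 2 point(s)
  x = 10: RHS = 18, y in [8, 15]  -> 2 point(s)
  x = 11: RHS = 6, y in [11, 12]  -> 2 point(s)
  x = 13: RHS = 2, y in [5, 18]  -> 2 point(s)
  x = 17: RHS = 12, y in [9, 14]  -> 2 point(s)
  x = 18: RHS = 13, y in [6, 17]  -> 2 point(s)
  x = 20: RHS = 0, y in [0]  -> 1 point(s)
Affine points: 19. Add the point at infinity: total = 20.

#E(F_23) = 20


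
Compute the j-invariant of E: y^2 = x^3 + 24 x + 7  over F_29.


Delta = -16(4 a^3 + 27 b^2) mod 29 = 27
-1728 * (4 a)^3 = -1728 * (4*24)^3 mod 29 = 19
j = 19 * 27^(-1) mod 29 = 5

j = 5 (mod 29)


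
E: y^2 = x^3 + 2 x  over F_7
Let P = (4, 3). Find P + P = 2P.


Doubling: s = (3 x1^2 + a) / (2 y1)
s = (3*4^2 + 2) / (2*3) mod 7 = 6
x3 = s^2 - 2 x1 mod 7 = 6^2 - 2*4 = 0
y3 = s (x1 - x3) - y1 mod 7 = 6 * (4 - 0) - 3 = 0

2P = (0, 0)


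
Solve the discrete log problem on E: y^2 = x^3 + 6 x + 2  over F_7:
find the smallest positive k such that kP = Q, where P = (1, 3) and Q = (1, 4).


Enumerate multiples of P until we hit Q = (1, 4):
  1P = (1, 3)
  2P = (2, 6)
  3P = (6, 3)
  4P = (0, 4)
  5P = (0, 3)
  6P = (6, 4)
  7P = (2, 1)
  8P = (1, 4)
Match found at i = 8.

k = 8


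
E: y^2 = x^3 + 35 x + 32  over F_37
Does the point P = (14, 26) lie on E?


Check whether y^2 = x^3 + 35 x + 32 (mod 37) for (x, y) = (14, 26).
LHS: y^2 = 26^2 mod 37 = 10
RHS: x^3 + 35 x + 32 = 14^3 + 35*14 + 32 mod 37 = 10
LHS = RHS

Yes, on the curve


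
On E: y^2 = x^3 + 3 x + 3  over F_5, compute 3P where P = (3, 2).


k = 3 = 11_2 (binary, LSB first: 11)
Double-and-add from P = (3, 2):
  bit 0 = 1: acc = O + (3, 2) = (3, 2)
  bit 1 = 1: acc = (3, 2) + (4, 3) = (4, 2)

3P = (4, 2)


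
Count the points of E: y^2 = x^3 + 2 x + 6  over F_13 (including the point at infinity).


For each x in F_13, count y with y^2 = x^3 + 2 x + 6 mod 13:
  x = 1: RHS = 9, y in [3, 10]  -> 2 point(s)
  x = 3: RHS = 0, y in [0]  -> 1 point(s)
  x = 4: RHS = 0, y in [0]  -> 1 point(s)
  x = 6: RHS = 0, y in [0]  -> 1 point(s)
  x = 7: RHS = 12, y in [5, 8]  -> 2 point(s)
  x = 8: RHS = 1, y in [1, 12]  -> 2 point(s)
  x = 9: RHS = 12, y in [5, 8]  -> 2 point(s)
  x = 10: RHS = 12, y in [5, 8]  -> 2 point(s)
  x = 12: RHS = 3, y in [4, 9]  -> 2 point(s)
Affine points: 15. Add the point at infinity: total = 16.

#E(F_13) = 16


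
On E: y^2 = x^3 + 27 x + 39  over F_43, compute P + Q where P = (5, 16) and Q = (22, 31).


P != Q, so use the chord formula.
s = (y2 - y1) / (x2 - x1) = (15) / (17) mod 43 = 11
x3 = s^2 - x1 - x2 mod 43 = 11^2 - 5 - 22 = 8
y3 = s (x1 - x3) - y1 mod 43 = 11 * (5 - 8) - 16 = 37

P + Q = (8, 37)


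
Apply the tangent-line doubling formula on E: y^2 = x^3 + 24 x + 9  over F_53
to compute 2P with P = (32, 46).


Doubling: s = (3 x1^2 + a) / (2 y1)
s = (3*32^2 + 24) / (2*46) mod 53 = 6
x3 = s^2 - 2 x1 mod 53 = 6^2 - 2*32 = 25
y3 = s (x1 - x3) - y1 mod 53 = 6 * (32 - 25) - 46 = 49

2P = (25, 49)


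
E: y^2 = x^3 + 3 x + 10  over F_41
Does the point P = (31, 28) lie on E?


Check whether y^2 = x^3 + 3 x + 10 (mod 41) for (x, y) = (31, 28).
LHS: y^2 = 28^2 mod 41 = 5
RHS: x^3 + 3 x + 10 = 31^3 + 3*31 + 10 mod 41 = 5
LHS = RHS

Yes, on the curve


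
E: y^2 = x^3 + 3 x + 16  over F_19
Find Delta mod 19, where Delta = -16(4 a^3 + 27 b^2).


4 a^3 + 27 b^2 = 4*3^3 + 27*16^2 = 108 + 6912 = 7020
Delta = -16 * (7020) = -112320
Delta mod 19 = 8

Delta = 8 (mod 19)


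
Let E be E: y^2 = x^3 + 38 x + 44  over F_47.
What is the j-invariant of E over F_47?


Delta = -16(4 a^3 + 27 b^2) mod 47 = 45
-1728 * (4 a)^3 = -1728 * (4*38)^3 mod 47 = 24
j = 24 * 45^(-1) mod 47 = 35

j = 35 (mod 47)


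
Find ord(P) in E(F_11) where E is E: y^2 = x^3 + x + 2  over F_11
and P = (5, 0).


Compute successive multiples of P until we hit O:
  1P = (5, 0)
  2P = O

ord(P) = 2


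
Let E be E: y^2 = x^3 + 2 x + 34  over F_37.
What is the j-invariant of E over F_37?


Delta = -16(4 a^3 + 27 b^2) mod 37 = 3
-1728 * (4 a)^3 = -1728 * (4*2)^3 mod 37 = 8
j = 8 * 3^(-1) mod 37 = 15

j = 15 (mod 37)


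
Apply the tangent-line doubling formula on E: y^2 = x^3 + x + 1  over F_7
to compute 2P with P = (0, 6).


Doubling: s = (3 x1^2 + a) / (2 y1)
s = (3*0^2 + 1) / (2*6) mod 7 = 3
x3 = s^2 - 2 x1 mod 7 = 3^2 - 2*0 = 2
y3 = s (x1 - x3) - y1 mod 7 = 3 * (0 - 2) - 6 = 2

2P = (2, 2)


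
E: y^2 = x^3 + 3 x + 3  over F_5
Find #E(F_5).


For each x in F_5, count y with y^2 = x^3 + 3 x + 3 mod 5:
  x = 3: RHS = 4, y in [2, 3]  -> 2 point(s)
  x = 4: RHS = 4, y in [2, 3]  -> 2 point(s)
Affine points: 4. Add the point at infinity: total = 5.

#E(F_5) = 5


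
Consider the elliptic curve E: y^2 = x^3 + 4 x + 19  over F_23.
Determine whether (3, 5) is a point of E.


Check whether y^2 = x^3 + 4 x + 19 (mod 23) for (x, y) = (3, 5).
LHS: y^2 = 5^2 mod 23 = 2
RHS: x^3 + 4 x + 19 = 3^3 + 4*3 + 19 mod 23 = 12
LHS != RHS

No, not on the curve


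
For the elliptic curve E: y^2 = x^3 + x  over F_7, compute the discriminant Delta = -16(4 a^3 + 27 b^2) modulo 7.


4 a^3 + 27 b^2 = 4*1^3 + 27*0^2 = 4 + 0 = 4
Delta = -16 * (4) = -64
Delta mod 7 = 6

Delta = 6 (mod 7)


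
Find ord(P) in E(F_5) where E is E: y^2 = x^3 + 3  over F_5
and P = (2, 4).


Compute successive multiples of P until we hit O:
  1P = (2, 4)
  2P = (2, 1)
  3P = O

ord(P) = 3


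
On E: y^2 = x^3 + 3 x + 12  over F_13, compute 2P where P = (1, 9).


k = 2 = 10_2 (binary, LSB first: 01)
Double-and-add from P = (1, 9):
  bit 0 = 0: acc unchanged = O
  bit 1 = 1: acc = O + (1, 4) = (1, 4)

2P = (1, 4)


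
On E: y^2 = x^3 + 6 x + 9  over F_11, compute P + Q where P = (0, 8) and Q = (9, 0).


P != Q, so use the chord formula.
s = (y2 - y1) / (x2 - x1) = (3) / (9) mod 11 = 4
x3 = s^2 - x1 - x2 mod 11 = 4^2 - 0 - 9 = 7
y3 = s (x1 - x3) - y1 mod 11 = 4 * (0 - 7) - 8 = 8

P + Q = (7, 8)


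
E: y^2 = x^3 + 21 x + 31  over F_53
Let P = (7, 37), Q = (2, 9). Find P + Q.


P != Q, so use the chord formula.
s = (y2 - y1) / (x2 - x1) = (25) / (48) mod 53 = 48
x3 = s^2 - x1 - x2 mod 53 = 48^2 - 7 - 2 = 16
y3 = s (x1 - x3) - y1 mod 53 = 48 * (7 - 16) - 37 = 8

P + Q = (16, 8)


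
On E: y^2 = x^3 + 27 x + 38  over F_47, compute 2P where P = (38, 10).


Doubling: s = (3 x1^2 + a) / (2 y1)
s = (3*38^2 + 27) / (2*10) mod 47 = 37
x3 = s^2 - 2 x1 mod 47 = 37^2 - 2*38 = 24
y3 = s (x1 - x3) - y1 mod 47 = 37 * (38 - 24) - 10 = 38

2P = (24, 38)


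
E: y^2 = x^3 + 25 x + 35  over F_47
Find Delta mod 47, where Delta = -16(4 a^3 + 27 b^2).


4 a^3 + 27 b^2 = 4*25^3 + 27*35^2 = 62500 + 33075 = 95575
Delta = -16 * (95575) = -1529200
Delta mod 47 = 39

Delta = 39 (mod 47)


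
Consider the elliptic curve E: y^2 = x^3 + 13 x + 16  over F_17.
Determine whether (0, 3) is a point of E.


Check whether y^2 = x^3 + 13 x + 16 (mod 17) for (x, y) = (0, 3).
LHS: y^2 = 3^2 mod 17 = 9
RHS: x^3 + 13 x + 16 = 0^3 + 13*0 + 16 mod 17 = 16
LHS != RHS

No, not on the curve


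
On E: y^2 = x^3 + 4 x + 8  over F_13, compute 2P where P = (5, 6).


k = 2 = 10_2 (binary, LSB first: 01)
Double-and-add from P = (5, 6):
  bit 0 = 0: acc unchanged = O
  bit 1 = 1: acc = O + (4, 6) = (4, 6)

2P = (4, 6)


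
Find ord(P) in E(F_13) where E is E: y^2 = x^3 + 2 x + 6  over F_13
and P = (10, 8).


Compute successive multiples of P until we hit O:
  1P = (10, 8)
  2P = (7, 8)
  3P = (9, 5)
  4P = (3, 0)
  5P = (9, 8)
  6P = (7, 5)
  7P = (10, 5)
  8P = O

ord(P) = 8


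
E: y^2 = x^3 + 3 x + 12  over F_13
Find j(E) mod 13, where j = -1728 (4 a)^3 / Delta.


Delta = -16(4 a^3 + 27 b^2) mod 13 = 11
-1728 * (4 a)^3 = -1728 * (4*3)^3 mod 13 = 12
j = 12 * 11^(-1) mod 13 = 7

j = 7 (mod 13)


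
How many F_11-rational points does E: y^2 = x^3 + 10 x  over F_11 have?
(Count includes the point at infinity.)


For each x in F_11, count y with y^2 = x^3 + 10 x + 0 mod 11:
  x = 0: RHS = 0, y in [0]  -> 1 point(s)
  x = 1: RHS = 0, y in [0]  -> 1 point(s)
  x = 4: RHS = 5, y in [4, 7]  -> 2 point(s)
  x = 6: RHS = 1, y in [1, 10]  -> 2 point(s)
  x = 8: RHS = 9, y in [3, 8]  -> 2 point(s)
  x = 9: RHS = 5, y in [4, 7]  -> 2 point(s)
  x = 10: RHS = 0, y in [0]  -> 1 point(s)
Affine points: 11. Add the point at infinity: total = 12.

#E(F_11) = 12


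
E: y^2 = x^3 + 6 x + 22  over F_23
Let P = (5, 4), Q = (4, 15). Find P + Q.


P != Q, so use the chord formula.
s = (y2 - y1) / (x2 - x1) = (11) / (22) mod 23 = 12
x3 = s^2 - x1 - x2 mod 23 = 12^2 - 5 - 4 = 20
y3 = s (x1 - x3) - y1 mod 23 = 12 * (5 - 20) - 4 = 0

P + Q = (20, 0)


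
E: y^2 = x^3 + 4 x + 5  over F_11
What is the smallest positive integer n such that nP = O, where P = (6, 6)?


Compute successive multiples of P until we hit O:
  1P = (6, 6)
  2P = (3, 0)
  3P = (6, 5)
  4P = O

ord(P) = 4


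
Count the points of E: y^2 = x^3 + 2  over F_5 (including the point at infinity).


For each x in F_5, count y with y^2 = x^3 + 0 x + 2 mod 5:
  x = 2: RHS = 0, y in [0]  -> 1 point(s)
  x = 3: RHS = 4, y in [2, 3]  -> 2 point(s)
  x = 4: RHS = 1, y in [1, 4]  -> 2 point(s)
Affine points: 5. Add the point at infinity: total = 6.

#E(F_5) = 6


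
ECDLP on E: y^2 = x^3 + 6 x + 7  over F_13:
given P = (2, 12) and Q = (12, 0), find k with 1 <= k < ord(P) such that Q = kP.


Enumerate multiples of P until we hit Q = (12, 0):
  1P = (2, 12)
  2P = (12, 0)
Match found at i = 2.

k = 2


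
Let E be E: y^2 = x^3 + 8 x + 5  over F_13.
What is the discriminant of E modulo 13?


4 a^3 + 27 b^2 = 4*8^3 + 27*5^2 = 2048 + 675 = 2723
Delta = -16 * (2723) = -43568
Delta mod 13 = 8

Delta = 8 (mod 13)


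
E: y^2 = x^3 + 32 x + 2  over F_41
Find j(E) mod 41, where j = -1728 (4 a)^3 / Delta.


Delta = -16(4 a^3 + 27 b^2) mod 41 = 33
-1728 * (4 a)^3 = -1728 * (4*32)^3 mod 41 = 29
j = 29 * 33^(-1) mod 41 = 22

j = 22 (mod 41)


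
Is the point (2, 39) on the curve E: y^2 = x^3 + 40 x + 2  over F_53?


Check whether y^2 = x^3 + 40 x + 2 (mod 53) for (x, y) = (2, 39).
LHS: y^2 = 39^2 mod 53 = 37
RHS: x^3 + 40 x + 2 = 2^3 + 40*2 + 2 mod 53 = 37
LHS = RHS

Yes, on the curve


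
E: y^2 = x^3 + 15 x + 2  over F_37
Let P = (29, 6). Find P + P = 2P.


Doubling: s = (3 x1^2 + a) / (2 y1)
s = (3*29^2 + 15) / (2*6) mod 37 = 8
x3 = s^2 - 2 x1 mod 37 = 8^2 - 2*29 = 6
y3 = s (x1 - x3) - y1 mod 37 = 8 * (29 - 6) - 6 = 30

2P = (6, 30)


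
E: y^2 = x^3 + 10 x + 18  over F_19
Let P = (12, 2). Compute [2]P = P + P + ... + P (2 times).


k = 2 = 10_2 (binary, LSB first: 01)
Double-and-add from P = (12, 2):
  bit 0 = 0: acc unchanged = O
  bit 1 = 1: acc = O + (12, 17) = (12, 17)

2P = (12, 17)


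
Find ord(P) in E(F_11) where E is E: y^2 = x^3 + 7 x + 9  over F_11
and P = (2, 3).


Compute successive multiples of P until we hit O:
  1P = (2, 3)
  2P = (10, 1)
  3P = (8, 4)
  4P = (5, 2)
  5P = (9, 3)
  6P = (0, 8)
  7P = (7, 4)
  8P = (6, 5)
  ... (continuing to 17P)
  17P = O

ord(P) = 17


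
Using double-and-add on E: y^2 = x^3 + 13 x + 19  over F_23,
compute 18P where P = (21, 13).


k = 18 = 10010_2 (binary, LSB first: 01001)
Double-and-add from P = (21, 13):
  bit 0 = 0: acc unchanged = O
  bit 1 = 1: acc = O + (7, 4) = (7, 4)
  bit 2 = 0: acc unchanged = (7, 4)
  bit 3 = 0: acc unchanged = (7, 4)
  bit 4 = 1: acc = (7, 4) + (15, 22) = (19, 15)

18P = (19, 15)


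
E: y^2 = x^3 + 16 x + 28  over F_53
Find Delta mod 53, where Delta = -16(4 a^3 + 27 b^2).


4 a^3 + 27 b^2 = 4*16^3 + 27*28^2 = 16384 + 21168 = 37552
Delta = -16 * (37552) = -600832
Delta mod 53 = 29

Delta = 29 (mod 53)


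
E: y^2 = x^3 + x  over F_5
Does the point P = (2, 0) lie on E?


Check whether y^2 = x^3 + 1 x + 0 (mod 5) for (x, y) = (2, 0).
LHS: y^2 = 0^2 mod 5 = 0
RHS: x^3 + 1 x + 0 = 2^3 + 1*2 + 0 mod 5 = 0
LHS = RHS

Yes, on the curve


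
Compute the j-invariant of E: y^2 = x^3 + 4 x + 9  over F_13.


Delta = -16(4 a^3 + 27 b^2) mod 13 = 3
-1728 * (4 a)^3 = -1728 * (4*4)^3 mod 13 = 1
j = 1 * 3^(-1) mod 13 = 9

j = 9 (mod 13)


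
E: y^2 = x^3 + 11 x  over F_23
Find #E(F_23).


For each x in F_23, count y with y^2 = x^3 + 11 x + 0 mod 23:
  x = 0: RHS = 0, y in [0]  -> 1 point(s)
  x = 1: RHS = 12, y in [9, 14]  -> 2 point(s)
  x = 4: RHS = 16, y in [4, 19]  -> 2 point(s)
  x = 6: RHS = 6, y in [11, 12]  -> 2 point(s)
  x = 7: RHS = 6, y in [11, 12]  -> 2 point(s)
  x = 8: RHS = 2, y in [5, 18]  -> 2 point(s)
  x = 9: RHS = 0, y in [0]  -> 1 point(s)
  x = 10: RHS = 6, y in [11, 12]  -> 2 point(s)
  x = 11: RHS = 3, y in [7, 16]  -> 2 point(s)
  x = 14: RHS = 0, y in [0]  -> 1 point(s)
  x = 18: RHS = 4, y in [2, 21]  -> 2 point(s)
  x = 20: RHS = 9, y in [3, 20]  -> 2 point(s)
  x = 21: RHS = 16, y in [4, 19]  -> 2 point(s)
Affine points: 23. Add the point at infinity: total = 24.

#E(F_23) = 24


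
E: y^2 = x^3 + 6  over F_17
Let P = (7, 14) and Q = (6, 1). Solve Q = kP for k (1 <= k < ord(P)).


Enumerate multiples of P until we hit Q = (6, 1):
  1P = (7, 14)
  2P = (4, 6)
  3P = (15, 10)
  4P = (8, 12)
  5P = (6, 1)
Match found at i = 5.

k = 5


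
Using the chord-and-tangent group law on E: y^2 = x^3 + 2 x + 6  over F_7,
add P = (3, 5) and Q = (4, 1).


P != Q, so use the chord formula.
s = (y2 - y1) / (x2 - x1) = (3) / (1) mod 7 = 3
x3 = s^2 - x1 - x2 mod 7 = 3^2 - 3 - 4 = 2
y3 = s (x1 - x3) - y1 mod 7 = 3 * (3 - 2) - 5 = 5

P + Q = (2, 5)


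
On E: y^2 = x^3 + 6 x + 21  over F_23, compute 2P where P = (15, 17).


Doubling: s = (3 x1^2 + a) / (2 y1)
s = (3*15^2 + 6) / (2*17) mod 23 = 18
x3 = s^2 - 2 x1 mod 23 = 18^2 - 2*15 = 18
y3 = s (x1 - x3) - y1 mod 23 = 18 * (15 - 18) - 17 = 21

2P = (18, 21)


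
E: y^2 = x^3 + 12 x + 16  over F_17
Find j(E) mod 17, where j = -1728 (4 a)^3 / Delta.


Delta = -16(4 a^3 + 27 b^2) mod 17 = 3
-1728 * (4 a)^3 = -1728 * (4*12)^3 mod 17 = 8
j = 8 * 3^(-1) mod 17 = 14

j = 14 (mod 17)


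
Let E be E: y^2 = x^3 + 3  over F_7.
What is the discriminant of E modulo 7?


4 a^3 + 27 b^2 = 4*0^3 + 27*3^2 = 0 + 243 = 243
Delta = -16 * (243) = -3888
Delta mod 7 = 4

Delta = 4 (mod 7)


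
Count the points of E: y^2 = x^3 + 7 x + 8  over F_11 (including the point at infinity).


For each x in F_11, count y with y^2 = x^3 + 7 x + 8 mod 11:
  x = 1: RHS = 5, y in [4, 7]  -> 2 point(s)
  x = 3: RHS = 1, y in [1, 10]  -> 2 point(s)
  x = 4: RHS = 1, y in [1, 10]  -> 2 point(s)
  x = 5: RHS = 3, y in [5, 6]  -> 2 point(s)
  x = 7: RHS = 4, y in [2, 9]  -> 2 point(s)
  x = 8: RHS = 4, y in [2, 9]  -> 2 point(s)
  x = 10: RHS = 0, y in [0]  -> 1 point(s)
Affine points: 13. Add the point at infinity: total = 14.

#E(F_11) = 14


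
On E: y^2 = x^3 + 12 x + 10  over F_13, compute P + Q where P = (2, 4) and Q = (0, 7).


P != Q, so use the chord formula.
s = (y2 - y1) / (x2 - x1) = (3) / (11) mod 13 = 5
x3 = s^2 - x1 - x2 mod 13 = 5^2 - 2 - 0 = 10
y3 = s (x1 - x3) - y1 mod 13 = 5 * (2 - 10) - 4 = 8

P + Q = (10, 8)


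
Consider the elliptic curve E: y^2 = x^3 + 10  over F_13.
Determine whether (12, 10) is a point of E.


Check whether y^2 = x^3 + 0 x + 10 (mod 13) for (x, y) = (12, 10).
LHS: y^2 = 10^2 mod 13 = 9
RHS: x^3 + 0 x + 10 = 12^3 + 0*12 + 10 mod 13 = 9
LHS = RHS

Yes, on the curve


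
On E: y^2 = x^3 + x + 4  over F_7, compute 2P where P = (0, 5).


k = 2 = 10_2 (binary, LSB first: 01)
Double-and-add from P = (0, 5):
  bit 0 = 0: acc unchanged = O
  bit 1 = 1: acc = O + (4, 3) = (4, 3)

2P = (4, 3)


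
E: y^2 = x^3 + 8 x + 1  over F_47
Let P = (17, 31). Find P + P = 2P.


Doubling: s = (3 x1^2 + a) / (2 y1)
s = (3*17^2 + 8) / (2*31) mod 47 = 27
x3 = s^2 - 2 x1 mod 47 = 27^2 - 2*17 = 37
y3 = s (x1 - x3) - y1 mod 47 = 27 * (17 - 37) - 31 = 40

2P = (37, 40)
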